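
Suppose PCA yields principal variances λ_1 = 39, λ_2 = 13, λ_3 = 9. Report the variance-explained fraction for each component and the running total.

Step 1 — total variance = trace(Sigma) = Σ λ_i = 39 + 13 + 9 = 61.

Step 2 — fraction explained by component i = λ_i / Σ λ:
  PC1: 39/61 = 0.6393
  PC2: 13/61 = 0.2131
  PC3: 9/61 = 0.1475

Step 3 — cumulative fraction after k components = (λ_1 + ... + λ_k) / Σ λ:
  k = 1: 39/61 = 0.6393
  k = 2: (39 + 13)/61 = 52/61 = 0.8525
  k = 3: (39 + 13 + 9)/61 = 61/61 = 1

Summary (fraction, with percent):

explained: PC1 0.6393 (63.93%), PC2 0.2131 (21.31%), PC3 0.1475 (14.75%);  cumulative: 0.6393, 0.8525, 1


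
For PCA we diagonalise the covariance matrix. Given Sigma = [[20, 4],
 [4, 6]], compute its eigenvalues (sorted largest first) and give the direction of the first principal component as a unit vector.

Step 1 — characteristic polynomial of 2×2 Sigma:
  det(Sigma - λI) = λ² - trace · λ + det = 0.
  trace = 20 + 6 = 26, det = 20·6 - (4)² = 104.
Step 2 — discriminant:
  Δ = trace² - 4·det = 676 - 416 = 260.
Step 3 — eigenvalues:
  λ = (trace ± √Δ)/2 = (26 ± 16.1245)/2,
  λ_1 = 21.0623,  λ_2 = 4.9377.

Step 4 — unit eigenvector for λ_1: solve (Sigma - λ_1 I)v = 0. First row:
  (20 - 21.0623)·v_x + (4)·v_y = 0, i.e. (-1.0623)·v_x + (4)·v_y = 0,
  so v ∝ (b, λ_1 - a) = (4, 1.0623) = u.
  ||u|| = √((4)² + (1.0623)²) = √(17.1284) ≈ 4.1386,
  v_1 = u/||u|| ≈ (0.9665, 0.2567) (||v_1|| = 1).

λ_1 = 21.0623,  λ_2 = 4.9377;  v_1 ≈ (0.9665, 0.2567)


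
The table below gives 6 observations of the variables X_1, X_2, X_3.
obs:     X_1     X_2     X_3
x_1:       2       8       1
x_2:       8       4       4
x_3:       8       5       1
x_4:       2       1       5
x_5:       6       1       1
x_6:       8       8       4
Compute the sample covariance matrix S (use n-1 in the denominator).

Step 1 — column means:
  mean(X_1) = (2 + 8 + 8 + 2 + 6 + 8) / 6 = 34/6 = 5.6667
  mean(X_2) = (8 + 4 + 5 + 1 + 1 + 8) / 6 = 27/6 = 4.5
  mean(X_3) = (1 + 4 + 1 + 5 + 1 + 4) / 6 = 16/6 = 2.6667

Step 2 — sample covariance S[i,j] = (1/(n-1)) · Σ_k (x_{k,i} - mean_i) · (x_{k,j} - mean_j), with n-1 = 5.
  S[X_1,X_1] = ((-3.6667)·(-3.6667) + (2.3333)·(2.3333) + (2.3333)·(2.3333) + (-3.6667)·(-3.6667) + (0.3333)·(0.3333) + (2.3333)·(2.3333)) / 5 = 43.3333/5 = 8.6667
  S[X_1,X_2] = ((-3.6667)·(3.5) + (2.3333)·(-0.5) + (2.3333)·(0.5) + (-3.6667)·(-3.5) + (0.3333)·(-3.5) + (2.3333)·(3.5)) / 5 = 7/5 = 1.4
  S[X_1,X_3] = ((-3.6667)·(-1.6667) + (2.3333)·(1.3333) + (2.3333)·(-1.6667) + (-3.6667)·(2.3333) + (0.3333)·(-1.6667) + (2.3333)·(1.3333)) / 5 = -0.6667/5 = -0.1333
  S[X_2,X_2] = ((3.5)·(3.5) + (-0.5)·(-0.5) + (0.5)·(0.5) + (-3.5)·(-3.5) + (-3.5)·(-3.5) + (3.5)·(3.5)) / 5 = 49.5/5 = 9.9
  S[X_2,X_3] = ((3.5)·(-1.6667) + (-0.5)·(1.3333) + (0.5)·(-1.6667) + (-3.5)·(2.3333) + (-3.5)·(-1.6667) + (3.5)·(1.3333)) / 5 = -5/5 = -1
  S[X_3,X_3] = ((-1.6667)·(-1.6667) + (1.3333)·(1.3333) + (-1.6667)·(-1.6667) + (2.3333)·(2.3333) + (-1.6667)·(-1.6667) + (1.3333)·(1.3333)) / 5 = 17.3333/5 = 3.4667

S is symmetric (S[j,i] = S[i,j]). Assembling:

S = [[8.6667, 1.4, -0.1333],
 [1.4, 9.9, -1],
 [-0.1333, -1, 3.4667]]


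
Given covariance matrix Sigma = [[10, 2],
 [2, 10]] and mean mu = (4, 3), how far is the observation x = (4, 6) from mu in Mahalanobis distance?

Step 1 — centre the observation: (x - mu) = (0, 3).

Step 2 — invert Sigma. det(Sigma) = 10·10 - (2)² = 96.
  Sigma^{-1} = (1/det) · [[d, -b], [-b, a]] = [[0.1042, -0.0208],
 [-0.0208, 0.1042]].

Step 3 — form the quadratic (x - mu)^T · Sigma^{-1} · (x - mu):
  Sigma^{-1} · (x - mu) = (-0.0625, 0.3125).
  (x - mu)^T · [Sigma^{-1} · (x - mu)] = (0)·(-0.0625) + (3)·(0.3125) = 0.9375.

Step 4 — take square root: d = √(0.9375) ≈ 0.9682.

d(x, mu) = √(0.9375) ≈ 0.9682


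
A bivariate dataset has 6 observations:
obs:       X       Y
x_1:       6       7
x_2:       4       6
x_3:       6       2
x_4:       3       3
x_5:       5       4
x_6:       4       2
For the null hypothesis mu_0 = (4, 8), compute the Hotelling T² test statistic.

Step 1 — sample mean vector:
  mean(X) = (6 + 4 + 6 + 3 + 5 + 4) / 6 = 28/6 = 4.6667
  mean(Y) = (7 + 6 + 2 + 3 + 4 + 2) / 6 = 24/6 = 4
  x̄ = (4.6667, 4),  deviation x̄ - mu_0 = (4.6667, 4) - (4, 8) = (0.6667, -4).

Step 2 — sample covariance matrix, S[i,j] = (1/(n-1)) · Σ_k (x_{k,i} - mean_i) · (x_{k,j} - mean_j), divisor n-1 = 5:
  S[X,X] = ((1.3333)·(1.3333) + (-0.6667)·(-0.6667) + (1.3333)·(1.3333) + (-1.6667)·(-1.6667) + (0.3333)·(0.3333) + (-0.6667)·(-0.6667)) / 5 = 7.3333/5 = 1.4667
  S[X,Y] = ((1.3333)·(3) + (-0.6667)·(2) + (1.3333)·(-2) + (-1.6667)·(-1) + (0.3333)·(0) + (-0.6667)·(-2)) / 5 = 3/5 = 0.6
  S[Y,Y] = ((3)·(3) + (2)·(2) + (-2)·(-2) + (-1)·(-1) + (0)·(0) + (-2)·(-2)) / 5 = 22/5 = 4.4
  S = [[1.4667, 0.6],
 [0.6, 4.4]].

Step 3 — invert S. det(S) = 1.4667·4.4 - (0.6)² = 6.0933.
  S^{-1} = (1/det) · [[d, -b], [-b, a]] = [[0.7221, -0.0985],
 [-0.0985, 0.2407]].

Step 4 — quadratic form (x̄ - mu_0)^T · S^{-1} · (x̄ - mu_0):
  S^{-1} · (x̄ - mu_0) = (0.8753, -1.0284),
  (x̄ - mu_0)^T · [...] = (0.6667)·(0.8753) + (-4)·(-1.0284) = 4.6973.

Step 5 — scale by n: T² = 6 · 4.6973 = 28.1838.

T² ≈ 28.1838


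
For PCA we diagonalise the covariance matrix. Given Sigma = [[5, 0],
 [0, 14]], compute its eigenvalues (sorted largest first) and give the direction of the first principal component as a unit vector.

Step 1 — characteristic polynomial of 2×2 Sigma:
  det(Sigma - λI) = λ² - trace · λ + det = 0.
  trace = 5 + 14 = 19, det = 5·14 - (0)² = 70.
Step 2 — discriminant:
  Δ = trace² - 4·det = 361 - 280 = 81.
Step 3 — eigenvalues:
  λ = (trace ± √Δ)/2 = (19 ± 9)/2,
  λ_1 = 14,  λ_2 = 5.

Step 4 — unit eigenvector for λ_1: Sigma is diagonal, so its eigenvectors are the coordinate axes. λ_1 = 14 is the diagonal entry on the second coordinate axis, hence
  v_1 = (0, 1) (||v_1|| = 1).

λ_1 = 14,  λ_2 = 5;  v_1 ≈ (0, 1)


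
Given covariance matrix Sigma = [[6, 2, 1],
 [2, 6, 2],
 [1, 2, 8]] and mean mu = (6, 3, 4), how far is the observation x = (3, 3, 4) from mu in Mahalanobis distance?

Step 1 — centre the observation: (x - mu) = (-3, 0, 0).

Step 2 — invert Sigma (cofactor / det for 3×3, or solve directly):
  Sigma^{-1} = [[0.188, -0.0598, -0.0085],
 [-0.0598, 0.2009, -0.0427],
 [-0.0085, -0.0427, 0.1368]].

Step 3 — form the quadratic (x - mu)^T · Sigma^{-1} · (x - mu):
  Sigma^{-1} · (x - mu) = (-0.5641, 0.1795, 0.0256).
  (x - mu)^T · [Sigma^{-1} · (x - mu)] = (-3)·(-0.5641) + (0)·(0.1795) + (0)·(0.0256) = 1.6923.

Step 4 — take square root: d = √(1.6923) ≈ 1.3009.

d(x, mu) = √(1.6923) ≈ 1.3009


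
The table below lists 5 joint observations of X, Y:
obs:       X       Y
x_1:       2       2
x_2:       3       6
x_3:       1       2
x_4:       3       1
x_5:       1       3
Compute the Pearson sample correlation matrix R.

Step 1 — column means:
  mean(X) = (2 + 3 + 1 + 3 + 1) / 5 = 10/5 = 2
  mean(Y) = (2 + 6 + 2 + 1 + 3) / 5 = 14/5 = 2.8

Step 2 — sample variances and covariances s[i,j] = (1/(n-1)) · Σ_k (x_{k,i} - mean_i) · (x_{k,j} - mean_j), with n-1 = 4:
  s[X,X] = ((0)·(0) + (1)·(1) + (-1)·(-1) + (1)·(1) + (-1)·(-1)) / 4 = 4/4 = 1
  s[X,Y] = ((0)·(-0.8) + (1)·(3.2) + (-1)·(-0.8) + (1)·(-1.8) + (-1)·(0.2)) / 4 = 2/4 = 0.5
  s[Y,Y] = ((-0.8)·(-0.8) + (3.2)·(3.2) + (-0.8)·(-0.8) + (-1.8)·(-1.8) + (0.2)·(0.2)) / 4 = 14.8/4 = 3.7
  Sample standard deviations s_i = √(s[i,i]):
  s(X) = √(1) = 1
  s(Y) = √(3.7) = 1.9235

Step 3 — r_{ij} = s_{ij} / (s_i · s_j):
  r[X,X] = 1 (diagonal).
  r[X,Y] = 0.5 / (1 · 1.9235) = 0.5 / 1.9235 = 0.2599
  r[Y,Y] = 1 (diagonal).

R is symmetric with unit diagonal. Assembling:

R = [[1, 0.2599],
 [0.2599, 1]]


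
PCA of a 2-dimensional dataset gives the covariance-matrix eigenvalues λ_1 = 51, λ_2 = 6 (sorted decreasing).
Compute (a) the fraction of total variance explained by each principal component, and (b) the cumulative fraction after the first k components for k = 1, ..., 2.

Step 1 — total variance = trace(Sigma) = Σ λ_i = 51 + 6 = 57.

Step 2 — fraction explained by component i = λ_i / Σ λ:
  PC1: 51/57 = 0.8947
  PC2: 6/57 = 0.1053

Step 3 — cumulative fraction after k components = (λ_1 + ... + λ_k) / Σ λ:
  k = 1: 51/57 = 0.8947
  k = 2: (51 + 6)/57 = 57/57 = 1

Summary (fraction, with percent):

explained: PC1 0.8947 (89.47%), PC2 0.1053 (10.53%);  cumulative: 0.8947, 1


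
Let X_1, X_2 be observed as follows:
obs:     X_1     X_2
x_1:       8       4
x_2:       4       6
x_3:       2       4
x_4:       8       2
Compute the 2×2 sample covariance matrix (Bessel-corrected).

Step 1 — column means:
  mean(X_1) = (8 + 4 + 2 + 8) / 4 = 22/4 = 5.5
  mean(X_2) = (4 + 6 + 4 + 2) / 4 = 16/4 = 4

Step 2 — sample covariance S[i,j] = (1/(n-1)) · Σ_k (x_{k,i} - mean_i) · (x_{k,j} - mean_j), with n-1 = 3.
  S[X_1,X_1] = ((2.5)·(2.5) + (-1.5)·(-1.5) + (-3.5)·(-3.5) + (2.5)·(2.5)) / 3 = 27/3 = 9
  S[X_1,X_2] = ((2.5)·(0) + (-1.5)·(2) + (-3.5)·(0) + (2.5)·(-2)) / 3 = -8/3 = -2.6667
  S[X_2,X_2] = ((0)·(0) + (2)·(2) + (0)·(0) + (-2)·(-2)) / 3 = 8/3 = 2.6667

S is symmetric (S[j,i] = S[i,j]). Assembling:

S = [[9, -2.6667],
 [-2.6667, 2.6667]]


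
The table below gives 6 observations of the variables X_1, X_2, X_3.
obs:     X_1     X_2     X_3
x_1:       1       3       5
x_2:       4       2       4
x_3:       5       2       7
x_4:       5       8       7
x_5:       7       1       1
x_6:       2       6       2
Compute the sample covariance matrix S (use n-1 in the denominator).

Step 1 — column means:
  mean(X_1) = (1 + 4 + 5 + 5 + 7 + 2) / 6 = 24/6 = 4
  mean(X_2) = (3 + 2 + 2 + 8 + 1 + 6) / 6 = 22/6 = 3.6667
  mean(X_3) = (5 + 4 + 7 + 7 + 1 + 2) / 6 = 26/6 = 4.3333

Step 2 — sample covariance S[i,j] = (1/(n-1)) · Σ_k (x_{k,i} - mean_i) · (x_{k,j} - mean_j), with n-1 = 5.
  S[X_1,X_1] = ((-3)·(-3) + (0)·(0) + (1)·(1) + (1)·(1) + (3)·(3) + (-2)·(-2)) / 5 = 24/5 = 4.8
  S[X_1,X_2] = ((-3)·(-0.6667) + (0)·(-1.6667) + (1)·(-1.6667) + (1)·(4.3333) + (3)·(-2.6667) + (-2)·(2.3333)) / 5 = -8/5 = -1.6
  S[X_1,X_3] = ((-3)·(0.6667) + (0)·(-0.3333) + (1)·(2.6667) + (1)·(2.6667) + (3)·(-3.3333) + (-2)·(-2.3333)) / 5 = -2/5 = -0.4
  S[X_2,X_2] = ((-0.6667)·(-0.6667) + (-1.6667)·(-1.6667) + (-1.6667)·(-1.6667) + (4.3333)·(4.3333) + (-2.6667)·(-2.6667) + (2.3333)·(2.3333)) / 5 = 37.3333/5 = 7.4667
  S[X_2,X_3] = ((-0.6667)·(0.6667) + (-1.6667)·(-0.3333) + (-1.6667)·(2.6667) + (4.3333)·(2.6667) + (-2.6667)·(-3.3333) + (2.3333)·(-2.3333)) / 5 = 10.6667/5 = 2.1333
  S[X_3,X_3] = ((0.6667)·(0.6667) + (-0.3333)·(-0.3333) + (2.6667)·(2.6667) + (2.6667)·(2.6667) + (-3.3333)·(-3.3333) + (-2.3333)·(-2.3333)) / 5 = 31.3333/5 = 6.2667

S is symmetric (S[j,i] = S[i,j]). Assembling:

S = [[4.8, -1.6, -0.4],
 [-1.6, 7.4667, 2.1333],
 [-0.4, 2.1333, 6.2667]]


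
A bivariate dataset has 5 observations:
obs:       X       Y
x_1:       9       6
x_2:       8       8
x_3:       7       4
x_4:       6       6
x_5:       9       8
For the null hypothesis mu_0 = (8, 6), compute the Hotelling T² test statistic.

Step 1 — sample mean vector:
  mean(X) = (9 + 8 + 7 + 6 + 9) / 5 = 39/5 = 7.8
  mean(Y) = (6 + 8 + 4 + 6 + 8) / 5 = 32/5 = 6.4
  x̄ = (7.8, 6.4),  deviation x̄ - mu_0 = (7.8, 6.4) - (8, 6) = (-0.2, 0.4).

Step 2 — sample covariance matrix, S[i,j] = (1/(n-1)) · Σ_k (x_{k,i} - mean_i) · (x_{k,j} - mean_j), divisor n-1 = 4:
  S[X,X] = ((1.2)·(1.2) + (0.2)·(0.2) + (-0.8)·(-0.8) + (-1.8)·(-1.8) + (1.2)·(1.2)) / 4 = 6.8/4 = 1.7
  S[X,Y] = ((1.2)·(-0.4) + (0.2)·(1.6) + (-0.8)·(-2.4) + (-1.8)·(-0.4) + (1.2)·(1.6)) / 4 = 4.4/4 = 1.1
  S[Y,Y] = ((-0.4)·(-0.4) + (1.6)·(1.6) + (-2.4)·(-2.4) + (-0.4)·(-0.4) + (1.6)·(1.6)) / 4 = 11.2/4 = 2.8
  S = [[1.7, 1.1],
 [1.1, 2.8]].

Step 3 — invert S. det(S) = 1.7·2.8 - (1.1)² = 3.55.
  S^{-1} = (1/det) · [[d, -b], [-b, a]] = [[0.7887, -0.3099],
 [-0.3099, 0.4789]].

Step 4 — quadratic form (x̄ - mu_0)^T · S^{-1} · (x̄ - mu_0):
  S^{-1} · (x̄ - mu_0) = (-0.2817, 0.2535),
  (x̄ - mu_0)^T · [...] = (-0.2)·(-0.2817) + (0.4)·(0.2535) = 0.1577.

Step 5 — scale by n: T² = 5 · 0.1577 = 0.7887.

T² ≈ 0.7887


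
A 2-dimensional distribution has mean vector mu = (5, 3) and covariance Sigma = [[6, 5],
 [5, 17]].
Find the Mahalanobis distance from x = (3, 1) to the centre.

Step 1 — centre the observation: (x - mu) = (-2, -2).

Step 2 — invert Sigma. det(Sigma) = 6·17 - (5)² = 77.
  Sigma^{-1} = (1/det) · [[d, -b], [-b, a]] = [[0.2208, -0.0649],
 [-0.0649, 0.0779]].

Step 3 — form the quadratic (x - mu)^T · Sigma^{-1} · (x - mu):
  Sigma^{-1} · (x - mu) = (-0.3117, -0.026).
  (x - mu)^T · [Sigma^{-1} · (x - mu)] = (-2)·(-0.3117) + (-2)·(-0.026) = 0.6753.

Step 4 — take square root: d = √(0.6753) ≈ 0.8218.

d(x, mu) = √(0.6753) ≈ 0.8218


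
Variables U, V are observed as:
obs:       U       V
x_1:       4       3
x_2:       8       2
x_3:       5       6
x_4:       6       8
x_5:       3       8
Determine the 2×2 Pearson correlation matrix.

Step 1 — column means:
  mean(U) = (4 + 8 + 5 + 6 + 3) / 5 = 26/5 = 5.2
  mean(V) = (3 + 2 + 6 + 8 + 8) / 5 = 27/5 = 5.4

Step 2 — sample variances and covariances s[i,j] = (1/(n-1)) · Σ_k (x_{k,i} - mean_i) · (x_{k,j} - mean_j), with n-1 = 4:
  s[U,U] = ((-1.2)·(-1.2) + (2.8)·(2.8) + (-0.2)·(-0.2) + (0.8)·(0.8) + (-2.2)·(-2.2)) / 4 = 14.8/4 = 3.7
  s[U,V] = ((-1.2)·(-2.4) + (2.8)·(-3.4) + (-0.2)·(0.6) + (0.8)·(2.6) + (-2.2)·(2.6)) / 4 = -10.4/4 = -2.6
  s[V,V] = ((-2.4)·(-2.4) + (-3.4)·(-3.4) + (0.6)·(0.6) + (2.6)·(2.6) + (2.6)·(2.6)) / 4 = 31.2/4 = 7.8
  Sample standard deviations s_i = √(s[i,i]):
  s(U) = √(3.7) = 1.9235
  s(V) = √(7.8) = 2.7928

Step 3 — r_{ij} = s_{ij} / (s_i · s_j):
  r[U,U] = 1 (diagonal).
  r[U,V] = -2.6 / (1.9235 · 2.7928) = -2.6 / 5.3722 = -0.484
  r[V,V] = 1 (diagonal).

R is symmetric with unit diagonal. Assembling:

R = [[1, -0.484],
 [-0.484, 1]]


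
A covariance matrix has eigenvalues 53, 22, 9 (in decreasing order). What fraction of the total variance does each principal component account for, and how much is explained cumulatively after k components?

Step 1 — total variance = trace(Sigma) = Σ λ_i = 53 + 22 + 9 = 84.

Step 2 — fraction explained by component i = λ_i / Σ λ:
  PC1: 53/84 = 0.631
  PC2: 22/84 = 0.2619
  PC3: 9/84 = 0.1071

Step 3 — cumulative fraction after k components = (λ_1 + ... + λ_k) / Σ λ:
  k = 1: 53/84 = 0.631
  k = 2: (53 + 22)/84 = 75/84 = 0.8929
  k = 3: (53 + 22 + 9)/84 = 84/84 = 1

Summary (fraction, with percent):

explained: PC1 0.631 (63.1%), PC2 0.2619 (26.19%), PC3 0.1071 (10.71%);  cumulative: 0.631, 0.8929, 1


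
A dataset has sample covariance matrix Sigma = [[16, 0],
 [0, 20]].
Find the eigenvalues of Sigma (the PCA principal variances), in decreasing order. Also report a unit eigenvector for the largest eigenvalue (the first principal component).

Step 1 — characteristic polynomial of 2×2 Sigma:
  det(Sigma - λI) = λ² - trace · λ + det = 0.
  trace = 16 + 20 = 36, det = 16·20 - (0)² = 320.
Step 2 — discriminant:
  Δ = trace² - 4·det = 1296 - 1280 = 16.
Step 3 — eigenvalues:
  λ = (trace ± √Δ)/2 = (36 ± 4)/2,
  λ_1 = 20,  λ_2 = 16.

Step 4 — unit eigenvector for λ_1: Sigma is diagonal, so its eigenvectors are the coordinate axes. λ_1 = 20 is the diagonal entry on the second coordinate axis, hence
  v_1 = (0, 1) (||v_1|| = 1).

λ_1 = 20,  λ_2 = 16;  v_1 ≈ (0, 1)


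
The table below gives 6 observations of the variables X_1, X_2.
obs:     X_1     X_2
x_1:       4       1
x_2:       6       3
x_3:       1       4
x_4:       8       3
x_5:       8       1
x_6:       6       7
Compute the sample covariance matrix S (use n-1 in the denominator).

Step 1 — column means:
  mean(X_1) = (4 + 6 + 1 + 8 + 8 + 6) / 6 = 33/6 = 5.5
  mean(X_2) = (1 + 3 + 4 + 3 + 1 + 7) / 6 = 19/6 = 3.1667

Step 2 — sample covariance S[i,j] = (1/(n-1)) · Σ_k (x_{k,i} - mean_i) · (x_{k,j} - mean_j), with n-1 = 5.
  S[X_1,X_1] = ((-1.5)·(-1.5) + (0.5)·(0.5) + (-4.5)·(-4.5) + (2.5)·(2.5) + (2.5)·(2.5) + (0.5)·(0.5)) / 5 = 35.5/5 = 7.1
  S[X_1,X_2] = ((-1.5)·(-2.1667) + (0.5)·(-0.1667) + (-4.5)·(0.8333) + (2.5)·(-0.1667) + (2.5)·(-2.1667) + (0.5)·(3.8333)) / 5 = -4.5/5 = -0.9
  S[X_2,X_2] = ((-2.1667)·(-2.1667) + (-0.1667)·(-0.1667) + (0.8333)·(0.8333) + (-0.1667)·(-0.1667) + (-2.1667)·(-2.1667) + (3.8333)·(3.8333)) / 5 = 24.8333/5 = 4.9667

S is symmetric (S[j,i] = S[i,j]). Assembling:

S = [[7.1, -0.9],
 [-0.9, 4.9667]]


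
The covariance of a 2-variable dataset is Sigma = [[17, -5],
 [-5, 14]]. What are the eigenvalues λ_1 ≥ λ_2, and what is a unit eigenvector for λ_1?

Step 1 — characteristic polynomial of 2×2 Sigma:
  det(Sigma - λI) = λ² - trace · λ + det = 0.
  trace = 17 + 14 = 31, det = 17·14 - (-5)² = 213.
Step 2 — discriminant:
  Δ = trace² - 4·det = 961 - 852 = 109.
Step 3 — eigenvalues:
  λ = (trace ± √Δ)/2 = (31 ± 10.4403)/2,
  λ_1 = 20.7202,  λ_2 = 10.2798.

Step 4 — unit eigenvector for λ_1: solve (Sigma - λ_1 I)v = 0. First row:
  (17 - 20.7202)·v_x + (-5)·v_y = 0, i.e. (-3.7202)·v_x + (-5)·v_y = 0,
  so v ∝ (b, λ_1 - a) = (-5, 3.7202); multiply by -1 so the first entry is positive: u = (5, -3.7202).
  ||u|| = √((5)² + (-3.7202)²) = √(38.8395) ≈ 6.2321,
  v_1 = u/||u|| ≈ (0.8023, -0.5969) (||v_1|| = 1).

λ_1 = 20.7202,  λ_2 = 10.2798;  v_1 ≈ (0.8023, -0.5969)


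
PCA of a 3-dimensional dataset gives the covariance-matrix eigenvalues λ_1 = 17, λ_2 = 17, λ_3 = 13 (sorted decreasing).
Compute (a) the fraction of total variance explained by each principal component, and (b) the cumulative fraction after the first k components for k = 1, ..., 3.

Step 1 — total variance = trace(Sigma) = Σ λ_i = 17 + 17 + 13 = 47.

Step 2 — fraction explained by component i = λ_i / Σ λ:
  PC1: 17/47 = 0.3617
  PC2: 17/47 = 0.3617
  PC3: 13/47 = 0.2766

Step 3 — cumulative fraction after k components = (λ_1 + ... + λ_k) / Σ λ:
  k = 1: 17/47 = 0.3617
  k = 2: (17 + 17)/47 = 34/47 = 0.7234
  k = 3: (17 + 17 + 13)/47 = 47/47 = 1

Summary (fraction, with percent):

explained: PC1 0.3617 (36.17%), PC2 0.3617 (36.17%), PC3 0.2766 (27.66%);  cumulative: 0.3617, 0.7234, 1


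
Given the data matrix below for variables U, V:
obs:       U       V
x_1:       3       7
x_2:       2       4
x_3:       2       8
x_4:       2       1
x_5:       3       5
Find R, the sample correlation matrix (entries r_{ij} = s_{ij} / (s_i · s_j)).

Step 1 — column means:
  mean(U) = (3 + 2 + 2 + 2 + 3) / 5 = 12/5 = 2.4
  mean(V) = (7 + 4 + 8 + 1 + 5) / 5 = 25/5 = 5

Step 2 — sample variances and covariances s[i,j] = (1/(n-1)) · Σ_k (x_{k,i} - mean_i) · (x_{k,j} - mean_j), with n-1 = 4:
  s[U,U] = ((0.6)·(0.6) + (-0.4)·(-0.4) + (-0.4)·(-0.4) + (-0.4)·(-0.4) + (0.6)·(0.6)) / 4 = 1.2/4 = 0.3
  s[U,V] = ((0.6)·(2) + (-0.4)·(-1) + (-0.4)·(3) + (-0.4)·(-4) + (0.6)·(0)) / 4 = 2/4 = 0.5
  s[V,V] = ((2)·(2) + (-1)·(-1) + (3)·(3) + (-4)·(-4) + (0)·(0)) / 4 = 30/4 = 7.5
  Sample standard deviations s_i = √(s[i,i]):
  s(U) = √(0.3) = 0.5477
  s(V) = √(7.5) = 2.7386

Step 3 — r_{ij} = s_{ij} / (s_i · s_j):
  r[U,U] = 1 (diagonal).
  r[U,V] = 0.5 / (0.5477 · 2.7386) = 0.5 / 1.5 = 0.3333
  r[V,V] = 1 (diagonal).

R is symmetric with unit diagonal. Assembling:

R = [[1, 0.3333],
 [0.3333, 1]]


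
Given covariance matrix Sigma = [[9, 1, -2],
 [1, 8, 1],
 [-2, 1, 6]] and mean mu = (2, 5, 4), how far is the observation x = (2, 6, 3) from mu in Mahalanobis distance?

Step 1 — centre the observation: (x - mu) = (0, 1, -1).

Step 2 — invert Sigma (cofactor / det for 3×3, or solve directly):
  Sigma^{-1} = [[0.1234, -0.021, 0.0446],
 [-0.021, 0.1312, -0.0289],
 [0.0446, -0.0289, 0.1864]].

Step 3 — form the quadratic (x - mu)^T · Sigma^{-1} · (x - mu):
  Sigma^{-1} · (x - mu) = (-0.0656, 0.1601, -0.2152).
  (x - mu)^T · [Sigma^{-1} · (x - mu)] = (0)·(-0.0656) + (1)·(0.1601) + (-1)·(-0.2152) = 0.3753.

Step 4 — take square root: d = √(0.3753) ≈ 0.6126.

d(x, mu) = √(0.3753) ≈ 0.6126


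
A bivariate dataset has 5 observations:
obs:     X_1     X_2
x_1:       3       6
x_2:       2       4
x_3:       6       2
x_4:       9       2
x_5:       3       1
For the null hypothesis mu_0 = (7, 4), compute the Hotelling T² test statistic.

Step 1 — sample mean vector:
  mean(X_1) = (3 + 2 + 6 + 9 + 3) / 5 = 23/5 = 4.6
  mean(X_2) = (6 + 4 + 2 + 2 + 1) / 5 = 15/5 = 3
  x̄ = (4.6, 3),  deviation x̄ - mu_0 = (4.6, 3) - (7, 4) = (-2.4, -1).

Step 2 — sample covariance matrix, S[i,j] = (1/(n-1)) · Σ_k (x_{k,i} - mean_i) · (x_{k,j} - mean_j), divisor n-1 = 4:
  S[X_1,X_1] = ((-1.6)·(-1.6) + (-2.6)·(-2.6) + (1.4)·(1.4) + (4.4)·(4.4) + (-1.6)·(-1.6)) / 4 = 33.2/4 = 8.3
  S[X_1,X_2] = ((-1.6)·(3) + (-2.6)·(1) + (1.4)·(-1) + (4.4)·(-1) + (-1.6)·(-2)) / 4 = -10/4 = -2.5
  S[X_2,X_2] = ((3)·(3) + (1)·(1) + (-1)·(-1) + (-1)·(-1) + (-2)·(-2)) / 4 = 16/4 = 4
  S = [[8.3, -2.5],
 [-2.5, 4]].

Step 3 — invert S. det(S) = 8.3·4 - (-2.5)² = 26.95.
  S^{-1} = (1/det) · [[d, -b], [-b, a]] = [[0.1484, 0.0928],
 [0.0928, 0.308]].

Step 4 — quadratic form (x̄ - mu_0)^T · S^{-1} · (x̄ - mu_0):
  S^{-1} · (x̄ - mu_0) = (-0.449, -0.5306),
  (x̄ - mu_0)^T · [...] = (-2.4)·(-0.449) + (-1)·(-0.5306) = 1.6082.

Step 5 — scale by n: T² = 5 · 1.6082 = 8.0408.

T² ≈ 8.0408


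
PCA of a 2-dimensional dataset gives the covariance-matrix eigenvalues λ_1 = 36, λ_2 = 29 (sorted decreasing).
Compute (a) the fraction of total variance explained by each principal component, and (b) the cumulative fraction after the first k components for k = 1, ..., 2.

Step 1 — total variance = trace(Sigma) = Σ λ_i = 36 + 29 = 65.

Step 2 — fraction explained by component i = λ_i / Σ λ:
  PC1: 36/65 = 0.5538
  PC2: 29/65 = 0.4462

Step 3 — cumulative fraction after k components = (λ_1 + ... + λ_k) / Σ λ:
  k = 1: 36/65 = 0.5538
  k = 2: (36 + 29)/65 = 65/65 = 1

Summary (fraction, with percent):

explained: PC1 0.5538 (55.38%), PC2 0.4462 (44.62%);  cumulative: 0.5538, 1


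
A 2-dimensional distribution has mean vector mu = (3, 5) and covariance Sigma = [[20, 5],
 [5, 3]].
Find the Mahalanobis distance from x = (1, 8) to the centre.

Step 1 — centre the observation: (x - mu) = (-2, 3).

Step 2 — invert Sigma. det(Sigma) = 20·3 - (5)² = 35.
  Sigma^{-1} = (1/det) · [[d, -b], [-b, a]] = [[0.0857, -0.1429],
 [-0.1429, 0.5714]].

Step 3 — form the quadratic (x - mu)^T · Sigma^{-1} · (x - mu):
  Sigma^{-1} · (x - mu) = (-0.6, 2).
  (x - mu)^T · [Sigma^{-1} · (x - mu)] = (-2)·(-0.6) + (3)·(2) = 7.2.

Step 4 — take square root: d = √(7.2) ≈ 2.6833.

d(x, mu) = √(7.2) ≈ 2.6833


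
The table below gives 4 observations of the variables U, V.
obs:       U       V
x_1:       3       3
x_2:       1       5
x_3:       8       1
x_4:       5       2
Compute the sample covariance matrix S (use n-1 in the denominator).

Step 1 — column means:
  mean(U) = (3 + 1 + 8 + 5) / 4 = 17/4 = 4.25
  mean(V) = (3 + 5 + 1 + 2) / 4 = 11/4 = 2.75

Step 2 — sample covariance S[i,j] = (1/(n-1)) · Σ_k (x_{k,i} - mean_i) · (x_{k,j} - mean_j), with n-1 = 3.
  S[U,U] = ((-1.25)·(-1.25) + (-3.25)·(-3.25) + (3.75)·(3.75) + (0.75)·(0.75)) / 3 = 26.75/3 = 8.9167
  S[U,V] = ((-1.25)·(0.25) + (-3.25)·(2.25) + (3.75)·(-1.75) + (0.75)·(-0.75)) / 3 = -14.75/3 = -4.9167
  S[V,V] = ((0.25)·(0.25) + (2.25)·(2.25) + (-1.75)·(-1.75) + (-0.75)·(-0.75)) / 3 = 8.75/3 = 2.9167

S is symmetric (S[j,i] = S[i,j]). Assembling:

S = [[8.9167, -4.9167],
 [-4.9167, 2.9167]]


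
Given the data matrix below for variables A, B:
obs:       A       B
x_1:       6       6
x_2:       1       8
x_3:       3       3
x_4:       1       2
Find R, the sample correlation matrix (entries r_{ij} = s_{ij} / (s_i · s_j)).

Step 1 — column means:
  mean(A) = (6 + 1 + 3 + 1) / 4 = 11/4 = 2.75
  mean(B) = (6 + 8 + 3 + 2) / 4 = 19/4 = 4.75

Step 2 — sample variances and covariances s[i,j] = (1/(n-1)) · Σ_k (x_{k,i} - mean_i) · (x_{k,j} - mean_j), with n-1 = 3:
  s[A,A] = ((3.25)·(3.25) + (-1.75)·(-1.75) + (0.25)·(0.25) + (-1.75)·(-1.75)) / 3 = 16.75/3 = 5.5833
  s[A,B] = ((3.25)·(1.25) + (-1.75)·(3.25) + (0.25)·(-1.75) + (-1.75)·(-2.75)) / 3 = 2.75/3 = 0.9167
  s[B,B] = ((1.25)·(1.25) + (3.25)·(3.25) + (-1.75)·(-1.75) + (-2.75)·(-2.75)) / 3 = 22.75/3 = 7.5833
  Sample standard deviations s_i = √(s[i,i]):
  s(A) = √(5.5833) = 2.3629
  s(B) = √(7.5833) = 2.7538

Step 3 — r_{ij} = s_{ij} / (s_i · s_j):
  r[A,A] = 1 (diagonal).
  r[A,B] = 0.9167 / (2.3629 · 2.7538) = 0.9167 / 6.5069 = 0.1409
  r[B,B] = 1 (diagonal).

R is symmetric with unit diagonal. Assembling:

R = [[1, 0.1409],
 [0.1409, 1]]


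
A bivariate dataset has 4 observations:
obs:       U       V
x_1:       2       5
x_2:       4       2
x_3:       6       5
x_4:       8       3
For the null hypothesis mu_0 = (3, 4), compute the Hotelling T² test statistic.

Step 1 — sample mean vector:
  mean(U) = (2 + 4 + 6 + 8) / 4 = 20/4 = 5
  mean(V) = (5 + 2 + 5 + 3) / 4 = 15/4 = 3.75
  x̄ = (5, 3.75),  deviation x̄ - mu_0 = (5, 3.75) - (3, 4) = (2, -0.25).

Step 2 — sample covariance matrix, S[i,j] = (1/(n-1)) · Σ_k (x_{k,i} - mean_i) · (x_{k,j} - mean_j), divisor n-1 = 3:
  S[U,U] = ((-3)·(-3) + (-1)·(-1) + (1)·(1) + (3)·(3)) / 3 = 20/3 = 6.6667
  S[U,V] = ((-3)·(1.25) + (-1)·(-1.75) + (1)·(1.25) + (3)·(-0.75)) / 3 = -3/3 = -1
  S[V,V] = ((1.25)·(1.25) + (-1.75)·(-1.75) + (1.25)·(1.25) + (-0.75)·(-0.75)) / 3 = 6.75/3 = 2.25
  S = [[6.6667, -1],
 [-1, 2.25]].

Step 3 — invert S. det(S) = 6.6667·2.25 - (-1)² = 14.
  S^{-1} = (1/det) · [[d, -b], [-b, a]] = [[0.1607, 0.0714],
 [0.0714, 0.4762]].

Step 4 — quadratic form (x̄ - mu_0)^T · S^{-1} · (x̄ - mu_0):
  S^{-1} · (x̄ - mu_0) = (0.3036, 0.0238),
  (x̄ - mu_0)^T · [...] = (2)·(0.3036) + (-0.25)·(0.0238) = 0.6012.

Step 5 — scale by n: T² = 4 · 0.6012 = 2.4048.

T² ≈ 2.4048


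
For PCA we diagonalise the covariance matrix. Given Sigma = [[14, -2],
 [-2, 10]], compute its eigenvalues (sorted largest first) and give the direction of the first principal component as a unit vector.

Step 1 — characteristic polynomial of 2×2 Sigma:
  det(Sigma - λI) = λ² - trace · λ + det = 0.
  trace = 14 + 10 = 24, det = 14·10 - (-2)² = 136.
Step 2 — discriminant:
  Δ = trace² - 4·det = 576 - 544 = 32.
Step 3 — eigenvalues:
  λ = (trace ± √Δ)/2 = (24 ± 5.6569)/2,
  λ_1 = 14.8284,  λ_2 = 9.1716.

Step 4 — unit eigenvector for λ_1: solve (Sigma - λ_1 I)v = 0. First row:
  (14 - 14.8284)·v_x + (-2)·v_y = 0, i.e. (-0.8284)·v_x + (-2)·v_y = 0,
  so v ∝ (b, λ_1 - a) = (-2, 0.8284); multiply by -1 so the first entry is positive: u = (2, -0.8284).
  ||u|| = √((2)² + (-0.8284)²) = √(4.6863) ≈ 2.1648,
  v_1 = u/||u|| ≈ (0.9239, -0.3827) (||v_1|| = 1).

λ_1 = 14.8284,  λ_2 = 9.1716;  v_1 ≈ (0.9239, -0.3827)


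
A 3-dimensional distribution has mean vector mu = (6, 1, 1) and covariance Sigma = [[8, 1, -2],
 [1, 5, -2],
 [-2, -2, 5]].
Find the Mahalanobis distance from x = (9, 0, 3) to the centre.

Step 1 — centre the observation: (x - mu) = (3, -1, 2).

Step 2 — invert Sigma (cofactor / det for 3×3, or solve directly):
  Sigma^{-1} = [[0.1391, -0.0066, 0.053],
 [-0.0066, 0.2384, 0.0927],
 [0.053, 0.0927, 0.2583]].

Step 3 — form the quadratic (x - mu)^T · Sigma^{-1} · (x - mu):
  Sigma^{-1} · (x - mu) = (0.5298, -0.0728, 0.5828).
  (x - mu)^T · [Sigma^{-1} · (x - mu)] = (3)·(0.5298) + (-1)·(-0.0728) + (2)·(0.5828) = 2.8278.

Step 4 — take square root: d = √(2.8278) ≈ 1.6816.

d(x, mu) = √(2.8278) ≈ 1.6816


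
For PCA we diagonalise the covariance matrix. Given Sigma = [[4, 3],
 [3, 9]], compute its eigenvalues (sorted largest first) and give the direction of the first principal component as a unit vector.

Step 1 — characteristic polynomial of 2×2 Sigma:
  det(Sigma - λI) = λ² - trace · λ + det = 0.
  trace = 4 + 9 = 13, det = 4·9 - (3)² = 27.
Step 2 — discriminant:
  Δ = trace² - 4·det = 169 - 108 = 61.
Step 3 — eigenvalues:
  λ = (trace ± √Δ)/2 = (13 ± 7.8102)/2,
  λ_1 = 10.4051,  λ_2 = 2.5949.

Step 4 — unit eigenvector for λ_1: solve (Sigma - λ_1 I)v = 0. First row:
  (4 - 10.4051)·v_x + (3)·v_y = 0, i.e. (-6.4051)·v_x + (3)·v_y = 0,
  so v ∝ (b, λ_1 - a) = (3, 6.4051) = u.
  ||u|| = √((3)² + (6.4051)²) = √(50.0256) ≈ 7.0729,
  v_1 = u/||u|| ≈ (0.4242, 0.9056) (||v_1|| = 1).

λ_1 = 10.4051,  λ_2 = 2.5949;  v_1 ≈ (0.4242, 0.9056)


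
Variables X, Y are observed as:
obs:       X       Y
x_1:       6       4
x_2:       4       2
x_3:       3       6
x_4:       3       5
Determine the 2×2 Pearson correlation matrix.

Step 1 — column means:
  mean(X) = (6 + 4 + 3 + 3) / 4 = 16/4 = 4
  mean(Y) = (4 + 2 + 6 + 5) / 4 = 17/4 = 4.25

Step 2 — sample variances and covariances s[i,j] = (1/(n-1)) · Σ_k (x_{k,i} - mean_i) · (x_{k,j} - mean_j), with n-1 = 3:
  s[X,X] = ((2)·(2) + (0)·(0) + (-1)·(-1) + (-1)·(-1)) / 3 = 6/3 = 2
  s[X,Y] = ((2)·(-0.25) + (0)·(-2.25) + (-1)·(1.75) + (-1)·(0.75)) / 3 = -3/3 = -1
  s[Y,Y] = ((-0.25)·(-0.25) + (-2.25)·(-2.25) + (1.75)·(1.75) + (0.75)·(0.75)) / 3 = 8.75/3 = 2.9167
  Sample standard deviations s_i = √(s[i,i]):
  s(X) = √(2) = 1.4142
  s(Y) = √(2.9167) = 1.7078

Step 3 — r_{ij} = s_{ij} / (s_i · s_j):
  r[X,X] = 1 (diagonal).
  r[X,Y] = -1 / (1.4142 · 1.7078) = -1 / 2.4152 = -0.414
  r[Y,Y] = 1 (diagonal).

R is symmetric with unit diagonal. Assembling:

R = [[1, -0.414],
 [-0.414, 1]]


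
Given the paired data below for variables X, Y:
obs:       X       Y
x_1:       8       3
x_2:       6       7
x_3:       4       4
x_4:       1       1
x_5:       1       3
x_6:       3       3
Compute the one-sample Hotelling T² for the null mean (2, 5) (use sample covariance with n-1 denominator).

Step 1 — sample mean vector:
  mean(X) = (8 + 6 + 4 + 1 + 1 + 3) / 6 = 23/6 = 3.8333
  mean(Y) = (3 + 7 + 4 + 1 + 3 + 3) / 6 = 21/6 = 3.5
  x̄ = (3.8333, 3.5),  deviation x̄ - mu_0 = (3.8333, 3.5) - (2, 5) = (1.8333, -1.5).

Step 2 — sample covariance matrix, S[i,j] = (1/(n-1)) · Σ_k (x_{k,i} - mean_i) · (x_{k,j} - mean_j), divisor n-1 = 5:
  S[X,X] = ((4.1667)·(4.1667) + (2.1667)·(2.1667) + (0.1667)·(0.1667) + (-2.8333)·(-2.8333) + (-2.8333)·(-2.8333) + (-0.8333)·(-0.8333)) / 5 = 38.8333/5 = 7.7667
  S[X,Y] = ((4.1667)·(-0.5) + (2.1667)·(3.5) + (0.1667)·(0.5) + (-2.8333)·(-2.5) + (-2.8333)·(-0.5) + (-0.8333)·(-0.5)) / 5 = 14.5/5 = 2.9
  S[Y,Y] = ((-0.5)·(-0.5) + (3.5)·(3.5) + (0.5)·(0.5) + (-2.5)·(-2.5) + (-0.5)·(-0.5) + (-0.5)·(-0.5)) / 5 = 19.5/5 = 3.9
  S = [[7.7667, 2.9],
 [2.9, 3.9]].

Step 3 — invert S. det(S) = 7.7667·3.9 - (2.9)² = 21.88.
  S^{-1} = (1/det) · [[d, -b], [-b, a]] = [[0.1782, -0.1325],
 [-0.1325, 0.355]].

Step 4 — quadratic form (x̄ - mu_0)^T · S^{-1} · (x̄ - mu_0):
  S^{-1} · (x̄ - mu_0) = (0.5256, -0.7754),
  (x̄ - mu_0)^T · [...] = (1.8333)·(0.5256) + (-1.5)·(-0.7754) = 2.1268.

Step 5 — scale by n: T² = 6 · 2.1268 = 12.7605.

T² ≈ 12.7605


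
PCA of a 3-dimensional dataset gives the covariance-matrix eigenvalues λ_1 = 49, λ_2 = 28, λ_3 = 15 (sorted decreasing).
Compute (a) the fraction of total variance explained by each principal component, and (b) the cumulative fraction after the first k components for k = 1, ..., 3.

Step 1 — total variance = trace(Sigma) = Σ λ_i = 49 + 28 + 15 = 92.

Step 2 — fraction explained by component i = λ_i / Σ λ:
  PC1: 49/92 = 0.5326
  PC2: 28/92 = 0.3043
  PC3: 15/92 = 0.163

Step 3 — cumulative fraction after k components = (λ_1 + ... + λ_k) / Σ λ:
  k = 1: 49/92 = 0.5326
  k = 2: (49 + 28)/92 = 77/92 = 0.837
  k = 3: (49 + 28 + 15)/92 = 92/92 = 1

Summary (fraction, with percent):

explained: PC1 0.5326 (53.26%), PC2 0.3043 (30.43%), PC3 0.163 (16.3%);  cumulative: 0.5326, 0.837, 1


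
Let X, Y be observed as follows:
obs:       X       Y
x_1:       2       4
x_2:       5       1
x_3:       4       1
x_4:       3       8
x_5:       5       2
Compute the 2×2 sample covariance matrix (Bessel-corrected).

Step 1 — column means:
  mean(X) = (2 + 5 + 4 + 3 + 5) / 5 = 19/5 = 3.8
  mean(Y) = (4 + 1 + 1 + 8 + 2) / 5 = 16/5 = 3.2

Step 2 — sample covariance S[i,j] = (1/(n-1)) · Σ_k (x_{k,i} - mean_i) · (x_{k,j} - mean_j), with n-1 = 4.
  S[X,X] = ((-1.8)·(-1.8) + (1.2)·(1.2) + (0.2)·(0.2) + (-0.8)·(-0.8) + (1.2)·(1.2)) / 4 = 6.8/4 = 1.7
  S[X,Y] = ((-1.8)·(0.8) + (1.2)·(-2.2) + (0.2)·(-2.2) + (-0.8)·(4.8) + (1.2)·(-1.2)) / 4 = -9.8/4 = -2.45
  S[Y,Y] = ((0.8)·(0.8) + (-2.2)·(-2.2) + (-2.2)·(-2.2) + (4.8)·(4.8) + (-1.2)·(-1.2)) / 4 = 34.8/4 = 8.7

S is symmetric (S[j,i] = S[i,j]). Assembling:

S = [[1.7, -2.45],
 [-2.45, 8.7]]


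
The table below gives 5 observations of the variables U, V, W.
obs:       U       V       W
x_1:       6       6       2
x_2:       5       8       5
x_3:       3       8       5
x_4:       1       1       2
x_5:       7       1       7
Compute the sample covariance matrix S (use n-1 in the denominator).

Step 1 — column means:
  mean(U) = (6 + 5 + 3 + 1 + 7) / 5 = 22/5 = 4.4
  mean(V) = (6 + 8 + 8 + 1 + 1) / 5 = 24/5 = 4.8
  mean(W) = (2 + 5 + 5 + 2 + 7) / 5 = 21/5 = 4.2

Step 2 — sample covariance S[i,j] = (1/(n-1)) · Σ_k (x_{k,i} - mean_i) · (x_{k,j} - mean_j), with n-1 = 4.
  S[U,U] = ((1.6)·(1.6) + (0.6)·(0.6) + (-1.4)·(-1.4) + (-3.4)·(-3.4) + (2.6)·(2.6)) / 4 = 23.2/4 = 5.8
  S[U,V] = ((1.6)·(1.2) + (0.6)·(3.2) + (-1.4)·(3.2) + (-3.4)·(-3.8) + (2.6)·(-3.8)) / 4 = 2.4/4 = 0.6
  S[U,W] = ((1.6)·(-2.2) + (0.6)·(0.8) + (-1.4)·(0.8) + (-3.4)·(-2.2) + (2.6)·(2.8)) / 4 = 10.6/4 = 2.65
  S[V,V] = ((1.2)·(1.2) + (3.2)·(3.2) + (3.2)·(3.2) + (-3.8)·(-3.8) + (-3.8)·(-3.8)) / 4 = 50.8/4 = 12.7
  S[V,W] = ((1.2)·(-2.2) + (3.2)·(0.8) + (3.2)·(0.8) + (-3.8)·(-2.2) + (-3.8)·(2.8)) / 4 = 0.2/4 = 0.05
  S[W,W] = ((-2.2)·(-2.2) + (0.8)·(0.8) + (0.8)·(0.8) + (-2.2)·(-2.2) + (2.8)·(2.8)) / 4 = 18.8/4 = 4.7

S is symmetric (S[j,i] = S[i,j]). Assembling:

S = [[5.8, 0.6, 2.65],
 [0.6, 12.7, 0.05],
 [2.65, 0.05, 4.7]]


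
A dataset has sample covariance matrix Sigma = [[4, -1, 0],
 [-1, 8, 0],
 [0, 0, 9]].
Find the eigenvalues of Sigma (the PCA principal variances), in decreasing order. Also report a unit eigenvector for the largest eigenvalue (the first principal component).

Step 1 — characteristic polynomial p(λ) = det(λI - Sigma) = λ³ - tr·λ² + c_1·λ - det, where tr = trace, c_1 = sum of the principal 2×2 minors, det = det(Sigma):
  tr = 4 + 8 + 9 = 21,
  c_1 = (4·8 - (-1)²) + (4·9 - (0)²) + (8·9 - (0)²) = 31 + 36 + 72 = 139,
  det = 4·(8·9 - (0)²) - (-1)·((-1)·9 - (0)·(0)) + (0)·((-1)·(0) - 8·(0)) = 4·(72) - (-1)·(-9) + (0)·(0) = 279.
  So p(λ) = λ³ - 21λ² + 139λ - 279.
Step 2 — look for an integer root (rational root theorem: any rational root is an integer divisor of 279). Testing λ = 9:
  p(9) = 729 - 1701 + 1251 - 279 = 0  ✓
  Dividing out (λ - 9): p(λ) = (λ - 9)(λ² - 12λ + 31).
Step 3 — remaining eigenvalues from the quadratic λ² - 12λ + 31 = 0:
  Δ = 12² - 4·31 = 144 - 124 = 20,  λ = (12 ± √20)/2 = (12 ± 4.4721)/2 ≈ 8.2361 or 3.7639.
  Sorted: λ_1 = 9,  λ_2 = 8.2361,  λ_3 = 3.7639  (check: sum = 21 = tr ✓).

Step 4 — unit eigenvector for λ_1 = 9: v spans the null space of (Sigma - λ_1 I), whose rows are
  r_1 = (-5, -1, 0),  r_2 = (-1, -1, 0),  r_3 = (0, 0, 0).
  v is orthogonal to every row, so take v ∝ r_1 × r_2 = ((-1)·(0) - (0)·(-1), (0)·(-1) - (-5)·(0), (-5)·(-1) - (-1)·(-1)) = (0, 0, 4).
  Rescale (divide by 4): u = (0, 0, 1).
  ||u|| = √((0)² + (0)² + (1)²) = √(1) = 1,  v_1 = u/||u|| ≈ (0, 0, 1) (||v_1|| = 1).

λ_1 = 9,  λ_2 = 8.2361,  λ_3 = 3.7639;  v_1 ≈ (0, 0, 1)


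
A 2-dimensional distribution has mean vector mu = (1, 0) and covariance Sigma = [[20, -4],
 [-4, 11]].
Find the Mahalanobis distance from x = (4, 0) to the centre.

Step 1 — centre the observation: (x - mu) = (3, 0).

Step 2 — invert Sigma. det(Sigma) = 20·11 - (-4)² = 204.
  Sigma^{-1} = (1/det) · [[d, -b], [-b, a]] = [[0.0539, 0.0196],
 [0.0196, 0.098]].

Step 3 — form the quadratic (x - mu)^T · Sigma^{-1} · (x - mu):
  Sigma^{-1} · (x - mu) = (0.1618, 0.0588).
  (x - mu)^T · [Sigma^{-1} · (x - mu)] = (3)·(0.1618) + (0)·(0.0588) = 0.4853.

Step 4 — take square root: d = √(0.4853) ≈ 0.6966.

d(x, mu) = √(0.4853) ≈ 0.6966


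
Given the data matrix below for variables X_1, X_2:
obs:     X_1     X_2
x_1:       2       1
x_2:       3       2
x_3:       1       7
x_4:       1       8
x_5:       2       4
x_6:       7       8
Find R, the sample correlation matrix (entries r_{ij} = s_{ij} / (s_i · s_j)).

Step 1 — column means:
  mean(X_1) = (2 + 3 + 1 + 1 + 2 + 7) / 6 = 16/6 = 2.6667
  mean(X_2) = (1 + 2 + 7 + 8 + 4 + 8) / 6 = 30/6 = 5

Step 2 — sample variances and covariances s[i,j] = (1/(n-1)) · Σ_k (x_{k,i} - mean_i) · (x_{k,j} - mean_j), with n-1 = 5:
  s[X_1,X_1] = ((-0.6667)·(-0.6667) + (0.3333)·(0.3333) + (-1.6667)·(-1.6667) + (-1.6667)·(-1.6667) + (-0.6667)·(-0.6667) + (4.3333)·(4.3333)) / 5 = 25.3333/5 = 5.0667
  s[X_1,X_2] = ((-0.6667)·(-4) + (0.3333)·(-3) + (-1.6667)·(2) + (-1.6667)·(3) + (-0.6667)·(-1) + (4.3333)·(3)) / 5 = 7/5 = 1.4
  s[X_2,X_2] = ((-4)·(-4) + (-3)·(-3) + (2)·(2) + (3)·(3) + (-1)·(-1) + (3)·(3)) / 5 = 48/5 = 9.6
  Sample standard deviations s_i = √(s[i,i]):
  s(X_1) = √(5.0667) = 2.2509
  s(X_2) = √(9.6) = 3.0984

Step 3 — r_{ij} = s_{ij} / (s_i · s_j):
  r[X_1,X_1] = 1 (diagonal).
  r[X_1,X_2] = 1.4 / (2.2509 · 3.0984) = 1.4 / 6.9742 = 0.2007
  r[X_2,X_2] = 1 (diagonal).

R is symmetric with unit diagonal. Assembling:

R = [[1, 0.2007],
 [0.2007, 1]]


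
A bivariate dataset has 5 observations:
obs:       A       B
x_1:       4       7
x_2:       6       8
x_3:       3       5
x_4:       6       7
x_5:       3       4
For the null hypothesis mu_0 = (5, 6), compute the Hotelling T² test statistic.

Step 1 — sample mean vector:
  mean(A) = (4 + 6 + 3 + 6 + 3) / 5 = 22/5 = 4.4
  mean(B) = (7 + 8 + 5 + 7 + 4) / 5 = 31/5 = 6.2
  x̄ = (4.4, 6.2),  deviation x̄ - mu_0 = (4.4, 6.2) - (5, 6) = (-0.6, 0.2).

Step 2 — sample covariance matrix, S[i,j] = (1/(n-1)) · Σ_k (x_{k,i} - mean_i) · (x_{k,j} - mean_j), divisor n-1 = 4:
  S[A,A] = ((-0.4)·(-0.4) + (1.6)·(1.6) + (-1.4)·(-1.4) + (1.6)·(1.6) + (-1.4)·(-1.4)) / 4 = 9.2/4 = 2.3
  S[A,B] = ((-0.4)·(0.8) + (1.6)·(1.8) + (-1.4)·(-1.2) + (1.6)·(0.8) + (-1.4)·(-2.2)) / 4 = 8.6/4 = 2.15
  S[B,B] = ((0.8)·(0.8) + (1.8)·(1.8) + (-1.2)·(-1.2) + (0.8)·(0.8) + (-2.2)·(-2.2)) / 4 = 10.8/4 = 2.7
  S = [[2.3, 2.15],
 [2.15, 2.7]].

Step 3 — invert S. det(S) = 2.3·2.7 - (2.15)² = 1.5875.
  S^{-1} = (1/det) · [[d, -b], [-b, a]] = [[1.7008, -1.3543],
 [-1.3543, 1.4488]].

Step 4 — quadratic form (x̄ - mu_0)^T · S^{-1} · (x̄ - mu_0):
  S^{-1} · (x̄ - mu_0) = (-1.2913, 1.1024),
  (x̄ - mu_0)^T · [...] = (-0.6)·(-1.2913) + (0.2)·(1.1024) = 0.9953.

Step 5 — scale by n: T² = 5 · 0.9953 = 4.9764.

T² ≈ 4.9764


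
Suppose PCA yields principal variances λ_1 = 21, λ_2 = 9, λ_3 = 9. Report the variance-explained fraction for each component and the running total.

Step 1 — total variance = trace(Sigma) = Σ λ_i = 21 + 9 + 9 = 39.

Step 2 — fraction explained by component i = λ_i / Σ λ:
  PC1: 21/39 = 0.5385
  PC2: 9/39 = 0.2308
  PC3: 9/39 = 0.2308

Step 3 — cumulative fraction after k components = (λ_1 + ... + λ_k) / Σ λ:
  k = 1: 21/39 = 0.5385
  k = 2: (21 + 9)/39 = 30/39 = 0.7692
  k = 3: (21 + 9 + 9)/39 = 39/39 = 1

Summary (fraction, with percent):

explained: PC1 0.5385 (53.85%), PC2 0.2308 (23.08%), PC3 0.2308 (23.08%);  cumulative: 0.5385, 0.7692, 1


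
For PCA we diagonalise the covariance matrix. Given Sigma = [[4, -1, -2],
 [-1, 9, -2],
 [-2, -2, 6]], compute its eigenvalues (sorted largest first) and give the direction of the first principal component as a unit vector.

Step 1 — characteristic polynomial p(λ) = det(λI - Sigma) = λ³ - tr·λ² + c_1·λ - det, where tr = trace, c_1 = sum of the principal 2×2 minors, det = det(Sigma):
  tr = 4 + 9 + 6 = 19,
  c_1 = (4·9 - (-1)²) + (4·6 - (-2)²) + (9·6 - (-2)²) = 35 + 20 + 50 = 105,
  det = 4·(9·6 - (-2)²) - (-1)·((-1)·6 - (-2)·(-2)) + (-2)·((-1)·(-2) - 9·(-2)) = 4·(50) - (-1)·(-10) + (-2)·(20) = 150.
  So p(λ) = λ³ - 19λ² + 105λ - 150.
Step 2 — look for an integer root (rational root theorem: any rational root is an integer divisor of 150). Testing λ = 10:
  p(10) = 1000 - 1900 + 1050 - 150 = 0  ✓
  Dividing out (λ - 10): p(λ) = (λ - 10)(λ² - 9λ + 15).
Step 3 — remaining eigenvalues from the quadratic λ² - 9λ + 15 = 0:
  Δ = 9² - 4·15 = 81 - 60 = 21,  λ = (9 ± √21)/2 = (9 ± 4.5826)/2 ≈ 6.7913 or 2.2087.
  Sorted: λ_1 = 10,  λ_2 = 6.7913,  λ_3 = 2.2087  (check: sum = 19 = tr ✓).

Step 4 — unit eigenvector for λ_1 = 10: v spans the null space of (Sigma - λ_1 I), whose rows are
  r_1 = (-6, -1, -2),  r_2 = (-1, -1, -2),  r_3 = (-2, -2, -4).
  v is orthogonal to every row, so take v ∝ r_1 × r_2 = ((-1)·(-2) - (-2)·(-1), (-2)·(-1) - (-6)·(-2), (-6)·(-1) - (-1)·(-1)) = (0, -10, 5).
  Rescale (divide by 5; multiply by -1 so the first nonzero entry is positive): u = (0, 2, -1).
  ||u|| = √((0)² + (2)² + (-1)²) = √(5) ≈ 2.2361,  v_1 = u/||u|| ≈ (0, 0.8944, -0.4472) (||v_1|| = 1).

λ_1 = 10,  λ_2 = 6.7913,  λ_3 = 2.2087;  v_1 ≈ (0, 0.8944, -0.4472)
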